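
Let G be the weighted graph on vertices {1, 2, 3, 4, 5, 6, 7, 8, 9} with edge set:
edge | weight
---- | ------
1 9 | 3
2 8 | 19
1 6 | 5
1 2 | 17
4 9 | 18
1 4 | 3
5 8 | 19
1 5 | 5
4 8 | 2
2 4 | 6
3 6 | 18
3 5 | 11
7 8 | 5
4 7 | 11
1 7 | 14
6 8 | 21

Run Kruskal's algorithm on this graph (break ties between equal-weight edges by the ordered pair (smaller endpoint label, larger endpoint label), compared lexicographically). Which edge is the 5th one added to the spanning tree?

1-6

Kruskal's algorithm — process edges by increasing weight (ties by edge label):
4 8 (2): add — endpoints in different components.
1 4 (3): add — endpoints in different components.
1 9 (3): add — endpoints in different components.
1 5 (5): add — endpoints in different components.
1 6 (5): add — endpoints in different components.
7 8 (5): add — endpoints in different components.
2 4 (6): add — endpoints in different components.
3 5 (11): add — endpoints in different components.
The 5th edge added is 1 6.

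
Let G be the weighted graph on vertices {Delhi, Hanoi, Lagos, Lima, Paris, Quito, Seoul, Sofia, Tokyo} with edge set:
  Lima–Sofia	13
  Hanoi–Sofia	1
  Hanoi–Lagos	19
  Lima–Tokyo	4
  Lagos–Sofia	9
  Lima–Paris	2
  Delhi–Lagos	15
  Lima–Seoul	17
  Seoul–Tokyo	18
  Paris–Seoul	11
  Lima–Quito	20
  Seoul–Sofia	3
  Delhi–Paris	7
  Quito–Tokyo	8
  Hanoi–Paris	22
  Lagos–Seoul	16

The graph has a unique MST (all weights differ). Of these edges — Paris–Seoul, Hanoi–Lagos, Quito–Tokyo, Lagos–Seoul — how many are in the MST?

Kruskal: consider edges lightest-first.
Hanoi–Sofia (1): add — endpoints in different components.
Lima–Paris (2): add — endpoints in different components.
Seoul–Sofia (3): add — endpoints in different components.
Lima–Tokyo (4): add — endpoints in different components.
Delhi–Paris (7): add — endpoints in different components.
Quito–Tokyo (8): add — endpoints in different components.
Lagos–Sofia (9): add — endpoints in different components.
Paris–Seoul (11): add — endpoints in different components.
MST edge set: {Hanoi–Sofia, Lima–Paris, Seoul–Sofia, Lima–Tokyo, Delhi–Paris, Quito–Tokyo, Lagos–Sofia, Paris–Seoul}.
Of the listed edges, {Paris–Seoul, Quito–Tokyo} are in the MST → 2.

2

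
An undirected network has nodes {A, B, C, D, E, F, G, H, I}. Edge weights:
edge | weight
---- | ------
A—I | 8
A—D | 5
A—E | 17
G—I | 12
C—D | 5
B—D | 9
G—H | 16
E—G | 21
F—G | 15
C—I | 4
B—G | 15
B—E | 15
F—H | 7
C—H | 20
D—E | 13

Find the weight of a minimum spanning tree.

Grow the tree from E using Prim:
Step 1: cheapest edge leaving the tree is D—E (13); add D.
Step 2: cheapest edge leaving the tree is A—D (5); add A.
Step 3: cheapest edge leaving the tree is C—D (5); add C.
Step 4: cheapest edge leaving the tree is C—I (4); add I.
Step 5: cheapest edge leaving the tree is B—D (9); add B.
Step 6: cheapest edge leaving the tree is G—I (12); add G.
Step 7: cheapest edge leaving the tree is F—G (15); add F.
Step 8: cheapest edge leaving the tree is F—H (7); add H.
MST edges: D—E, A—D, C—D, C—I, B—D, G—I, F—G, F—H; total weight 13+5+5+4+9+12+15+7 = 70.

70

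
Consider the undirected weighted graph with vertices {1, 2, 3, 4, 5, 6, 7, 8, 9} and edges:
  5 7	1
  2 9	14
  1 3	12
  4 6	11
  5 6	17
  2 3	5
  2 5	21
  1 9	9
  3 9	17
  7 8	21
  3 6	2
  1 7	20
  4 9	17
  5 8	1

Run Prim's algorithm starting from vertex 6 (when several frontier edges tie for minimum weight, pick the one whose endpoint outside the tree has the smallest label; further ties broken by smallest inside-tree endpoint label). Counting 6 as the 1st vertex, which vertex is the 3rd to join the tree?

Prim, starting at 6.
Step 1: frontier [3 6 2, 4 6 11, 5 6 17] → take 3 6 (2); add 3.
Step 2: frontier [2 3 5, 1 3 12, 3 9 17, 4 6 11, 5 6 17] → take 2 3 (5); add 2.
Step 3: frontier [2 9 14, 2 5 21, 1 3 12, 3 9 17, 4 6 11, 5 6 17] → take 4 6 (11); add 4.
Step 4: frontier [2 9 14, 2 5 21, 1 3 12, 3 9 17, 4 9 17, 5 6 17] → take 1 3 (12); add 1.
Step 5: frontier [1 9 9, 1 7 20, 2 9 14, 2 5 21, 3 9 17, 4 9 17, 5 6 17] → take 1 9 (9); add 9.
Step 6: frontier [1 7 20, 2 5 21, 5 6 17] → take 5 6 (17); add 5.
Step 7: frontier [1 7 20, 5 7 1, 5 8 1] → take 5 7 (1); add 7.
Step 8: frontier [5 8 1, 7 8 21] → take 5 8 (1); add 8.
Vertex order: 6, 3, 2, 4, 1, 9, 5, 7, 8. The 3rd vertex is 2.

2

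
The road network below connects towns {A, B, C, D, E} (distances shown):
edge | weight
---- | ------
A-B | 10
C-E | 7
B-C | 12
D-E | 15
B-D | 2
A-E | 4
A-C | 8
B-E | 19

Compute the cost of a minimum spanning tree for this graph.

23

Kruskal: consider edges lightest-first.
B-D (2): add — endpoints in different components.
A-E (4): add — endpoints in different components.
C-E (7): add — endpoints in different components.
A-C (8): skip — A and C already connected.
A-B (10): add — endpoints in different components.
MST edges: B-D, A-E, C-E, A-B; total weight 2+4+7+10 = 23.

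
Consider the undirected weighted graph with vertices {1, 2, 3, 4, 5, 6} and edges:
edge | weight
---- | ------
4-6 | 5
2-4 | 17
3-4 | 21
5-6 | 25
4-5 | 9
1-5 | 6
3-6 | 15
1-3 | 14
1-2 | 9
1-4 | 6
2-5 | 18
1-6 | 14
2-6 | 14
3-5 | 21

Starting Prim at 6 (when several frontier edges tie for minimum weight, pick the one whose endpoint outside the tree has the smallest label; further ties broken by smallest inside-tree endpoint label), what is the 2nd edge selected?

Grow the tree from 6 using Prim:
Step 1: frontier [4-6 5, 1-6 14, 2-6 14, 3-6 15, 5-6 25] → take 4-6 (5); add 4.
Step 2: frontier [1-4 6, 4-5 9, 2-4 17, 3-4 21, 1-6 14, 2-6 14, 3-6 15, 5-6 25] → take 1-4 (6); add 1.
Step 3: frontier [1-5 6, 1-2 9, 1-3 14, 4-5 9, 2-4 17, 3-4 21, 2-6 14, 3-6 15, 5-6 25] → take 1-5 (6); add 5.
Step 4: frontier [1-2 9, 1-3 14, 2-4 17, 3-4 21, 2-5 18, 3-5 21, 2-6 14, 3-6 15] → take 1-2 (9); add 2.
Step 5: frontier [1-3 14, 3-4 21, 3-5 21, 3-6 15] → take 1-3 (14); add 3.
The 2nd edge added is 1-4.

1-4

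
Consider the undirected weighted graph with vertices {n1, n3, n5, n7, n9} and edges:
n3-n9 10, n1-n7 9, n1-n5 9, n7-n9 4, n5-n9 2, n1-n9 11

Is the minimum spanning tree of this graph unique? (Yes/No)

Kruskal's algorithm — process edges by increasing weight (ties by edge label):
n5-n9 (2): add — endpoints in different components.
n7-n9 (4): add — endpoints in different components.
n1-n5 (9): add — endpoints in different components.
n1-n7 (9): skip — n1 and n7 already connected.
n3-n9 (10): add — endpoints in different components.
Non-tree edge n1-n7 has weight 9, equal to the heaviest edge on its tree cycle — swapping gives another MST of the same weight. Not unique.

No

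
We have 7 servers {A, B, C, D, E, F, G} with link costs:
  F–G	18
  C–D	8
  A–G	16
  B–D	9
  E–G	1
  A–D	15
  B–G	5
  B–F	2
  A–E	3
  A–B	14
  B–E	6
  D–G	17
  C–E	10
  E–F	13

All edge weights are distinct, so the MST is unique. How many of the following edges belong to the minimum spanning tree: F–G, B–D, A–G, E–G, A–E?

3

Kruskal: consider edges lightest-first.
E–G (1): add. Components now {A} {B} {C} {D} {E,G} {F}
B–F (2): add. Components now {A} {B,F} {C} {D} {E,G}
A–E (3): add. Components now {A,E,G} {B,F} {C} {D}
B–G (5): add. Components now {A,B,E,F,G} {C} {D}
B–E (6): skip — B and E already connected.
C–D (8): add. Components now {A,B,E,F,G} {C,D}
B–D (9): add. Components now {A,B,C,D,E,F,G}
MST edge set: {E–G, B–F, A–E, B–G, C–D, B–D}.
Of the listed edges, {B–D, E–G, A–E} are in the MST → 3.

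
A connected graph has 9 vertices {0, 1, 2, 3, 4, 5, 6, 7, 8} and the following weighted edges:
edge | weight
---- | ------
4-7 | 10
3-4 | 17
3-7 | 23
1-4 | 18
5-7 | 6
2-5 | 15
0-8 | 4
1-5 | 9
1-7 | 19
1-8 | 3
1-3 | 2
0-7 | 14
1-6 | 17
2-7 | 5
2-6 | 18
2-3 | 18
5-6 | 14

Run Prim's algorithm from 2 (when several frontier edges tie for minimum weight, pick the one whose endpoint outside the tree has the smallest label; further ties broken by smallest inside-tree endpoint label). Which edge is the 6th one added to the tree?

Prim's algorithm from 2:
Step 1: cheapest edge leaving the tree is 2-7 (5); add 7.
Step 2: cheapest edge leaving the tree is 5-7 (6); add 5.
Step 3: cheapest edge leaving the tree is 1-5 (9); add 1.
Step 4: cheapest edge leaving the tree is 1-3 (2); add 3.
Step 5: cheapest edge leaving the tree is 1-8 (3); add 8.
Step 6: cheapest edge leaving the tree is 0-8 (4); add 0.
Step 7: cheapest edge leaving the tree is 4-7 (10); add 4.
Step 8: cheapest edge leaving the tree is 5-6 (14); add 6.
The 6th edge added is 0-8.

0-8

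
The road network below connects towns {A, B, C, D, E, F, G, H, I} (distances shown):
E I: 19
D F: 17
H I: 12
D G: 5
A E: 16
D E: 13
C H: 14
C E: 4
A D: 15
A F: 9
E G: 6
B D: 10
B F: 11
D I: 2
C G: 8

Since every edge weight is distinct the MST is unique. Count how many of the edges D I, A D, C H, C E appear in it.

Sort edges by weight, then run Kruskal:
D I (2): add — endpoints in different components.
C E (4): add — endpoints in different components.
D G (5): add — endpoints in different components.
E G (6): add — endpoints in different components.
C G (8): skip — C and G already connected.
A F (9): add — endpoints in different components.
B D (10): add — endpoints in different components.
B F (11): add — endpoints in different components.
H I (12): add — endpoints in different components.
MST edge set: {D I, C E, D G, E G, A F, B D, B F, H I}.
Of the listed edges, {D I, C E} are in the MST → 2.

2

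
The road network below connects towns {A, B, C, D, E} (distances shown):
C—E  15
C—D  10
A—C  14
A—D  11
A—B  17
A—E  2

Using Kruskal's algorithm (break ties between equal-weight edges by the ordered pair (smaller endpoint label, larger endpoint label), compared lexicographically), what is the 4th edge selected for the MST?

Kruskal: consider edges lightest-first.
A—E (2): add — endpoints in different components.
C—D (10): add — endpoints in different components.
A—D (11): add — endpoints in different components.
A—C (14): skip — A and C already connected.
C—E (15): skip — C and E already connected.
A—B (17): add — endpoints in different components.
The 4th edge added is A—B.

A-B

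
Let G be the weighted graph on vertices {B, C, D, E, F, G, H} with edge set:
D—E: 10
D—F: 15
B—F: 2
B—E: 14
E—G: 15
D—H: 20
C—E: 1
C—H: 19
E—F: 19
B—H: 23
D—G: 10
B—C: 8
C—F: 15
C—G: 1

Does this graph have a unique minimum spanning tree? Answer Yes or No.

Sort edges by weight, then run Kruskal:
C—E (1): add. Components now {B} {C,E} {D} {F} {G} {H}
C—G (1): add. Components now {B} {C,E,G} {D} {F} {H}
B—F (2): add. Components now {B,F} {C,E,G} {D} {H}
B—C (8): add. Components now {B,C,E,F,G} {D} {H}
D—E (10): add. Components now {B,C,D,E,F,G} {H}
D—G (10): skip — D and G already connected.
B—E (14): skip — B and E already connected.
C—F (15): skip — C and F already connected.
D—F (15): skip — D and F already connected.
E—G (15): skip — E and G already connected.
C—H (19): add. Components now {B,C,D,E,F,G,H}
Non-tree edge D—G has weight 10, equal to the heaviest edge on its tree cycle — swapping gives another MST of the same weight. Not unique.

No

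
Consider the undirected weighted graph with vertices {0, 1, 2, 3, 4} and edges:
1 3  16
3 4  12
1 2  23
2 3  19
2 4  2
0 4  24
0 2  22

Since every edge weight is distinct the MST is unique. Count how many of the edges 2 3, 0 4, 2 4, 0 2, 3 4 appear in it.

Kruskal's algorithm — process edges by increasing weight (ties by edge label):
2 4 (2): add. Components now {0} {1} {2,4} {3}
3 4 (12): add. Components now {0} {1} {2,3,4}
1 3 (16): add. Components now {0} {1,2,3,4}
2 3 (19): skip — 2 and 3 already connected.
0 2 (22): add. Components now {0,1,2,3,4}
MST edge set: {2 4, 3 4, 1 3, 0 2}.
Of the listed edges, {2 4, 0 2, 3 4} are in the MST → 3.

3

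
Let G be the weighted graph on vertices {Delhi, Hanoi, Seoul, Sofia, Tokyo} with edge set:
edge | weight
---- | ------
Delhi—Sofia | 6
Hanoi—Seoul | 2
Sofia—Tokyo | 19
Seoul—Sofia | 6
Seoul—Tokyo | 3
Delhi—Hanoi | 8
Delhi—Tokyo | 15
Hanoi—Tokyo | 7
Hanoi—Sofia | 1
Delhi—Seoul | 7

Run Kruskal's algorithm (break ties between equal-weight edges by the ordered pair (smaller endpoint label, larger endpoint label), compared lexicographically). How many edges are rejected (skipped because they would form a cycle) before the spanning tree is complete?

Kruskal's algorithm — process edges by increasing weight (ties by edge label):
Hanoi—Sofia (1): add — endpoints in different components.
Hanoi—Seoul (2): add — endpoints in different components.
Seoul—Tokyo (3): add — endpoints in different components.
Delhi—Sofia (6): add — endpoints in different components.
Edges rejected before the tree was complete: 0.

0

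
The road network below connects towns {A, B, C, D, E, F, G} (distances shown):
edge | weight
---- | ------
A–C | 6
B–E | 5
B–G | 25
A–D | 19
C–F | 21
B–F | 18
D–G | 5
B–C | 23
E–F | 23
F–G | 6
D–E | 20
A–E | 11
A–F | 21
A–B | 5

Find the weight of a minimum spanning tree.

Kruskal: consider edges lightest-first.
A–B (5): add. Components now {A,B} {C} {D} {E} {F} {G}
B–E (5): add. Components now {A,B,E} {C} {D} {F} {G}
D–G (5): add. Components now {A,B,E} {C} {D,G} {F}
A–C (6): add. Components now {A,B,C,E} {D,G} {F}
F–G (6): add. Components now {A,B,C,E} {D,F,G}
A–E (11): skip — A and E already connected.
B–F (18): add. Components now {A,B,C,D,E,F,G}
MST edges: A–B, B–E, D–G, A–C, F–G, B–F; total weight 5+5+5+6+6+18 = 45.

45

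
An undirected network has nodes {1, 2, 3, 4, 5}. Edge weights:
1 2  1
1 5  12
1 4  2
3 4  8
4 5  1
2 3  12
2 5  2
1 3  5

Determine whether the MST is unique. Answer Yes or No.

Kruskal: consider edges lightest-first.
1 2 (1): add. Components now {1,2} {3} {4} {5}
4 5 (1): add. Components now {1,2} {3} {4,5}
1 4 (2): add. Components now {1,2,4,5} {3}
2 5 (2): skip — 2 and 5 already connected.
1 3 (5): add. Components now {1,2,3,4,5}
Non-tree edge 2 5 has weight 2, equal to the heaviest edge on its tree cycle — swapping gives another MST of the same weight. Not unique.

No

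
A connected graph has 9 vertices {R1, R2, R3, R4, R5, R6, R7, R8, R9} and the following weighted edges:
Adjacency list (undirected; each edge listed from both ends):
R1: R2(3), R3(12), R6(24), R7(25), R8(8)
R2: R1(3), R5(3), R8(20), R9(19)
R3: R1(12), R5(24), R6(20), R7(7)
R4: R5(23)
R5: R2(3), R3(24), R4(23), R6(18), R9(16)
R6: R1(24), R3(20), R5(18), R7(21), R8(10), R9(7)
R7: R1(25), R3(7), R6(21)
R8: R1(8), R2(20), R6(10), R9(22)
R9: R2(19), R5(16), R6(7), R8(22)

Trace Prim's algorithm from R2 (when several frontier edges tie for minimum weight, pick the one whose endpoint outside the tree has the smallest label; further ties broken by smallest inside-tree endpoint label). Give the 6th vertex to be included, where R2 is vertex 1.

Prim, starting at R2.
Step 1: cheapest edge leaving the tree is R1–R2 (3); add R1.
Step 2: cheapest edge leaving the tree is R2–R5 (3); add R5.
Step 3: cheapest edge leaving the tree is R1–R8 (8); add R8.
Step 4: cheapest edge leaving the tree is R6–R8 (10); add R6.
Step 5: cheapest edge leaving the tree is R6–R9 (7); add R9.
Step 6: cheapest edge leaving the tree is R1–R3 (12); add R3.
Step 7: cheapest edge leaving the tree is R3–R7 (7); add R7.
Step 8: cheapest edge leaving the tree is R4–R5 (23); add R4.
Vertex order: R2, R1, R5, R8, R6, R9, R3, R7, R4. The 6th vertex is R9.

R9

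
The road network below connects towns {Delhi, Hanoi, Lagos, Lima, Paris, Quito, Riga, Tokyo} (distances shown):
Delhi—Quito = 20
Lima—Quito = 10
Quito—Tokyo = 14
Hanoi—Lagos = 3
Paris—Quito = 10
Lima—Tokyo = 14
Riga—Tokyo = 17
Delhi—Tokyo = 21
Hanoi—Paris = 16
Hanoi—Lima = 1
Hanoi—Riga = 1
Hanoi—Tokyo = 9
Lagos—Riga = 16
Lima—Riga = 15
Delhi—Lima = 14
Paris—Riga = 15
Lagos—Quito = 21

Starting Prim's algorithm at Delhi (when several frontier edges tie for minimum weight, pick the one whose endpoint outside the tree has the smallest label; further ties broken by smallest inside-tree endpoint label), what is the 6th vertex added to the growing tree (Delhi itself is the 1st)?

Grow the tree from Delhi using Prim:
Step 1: cheapest edge leaving the tree is Delhi—Lima (14); add Lima.
Step 2: cheapest edge leaving the tree is Hanoi—Lima (1); add Hanoi.
Step 3: cheapest edge leaving the tree is Hanoi—Riga (1); add Riga.
Step 4: cheapest edge leaving the tree is Hanoi—Lagos (3); add Lagos.
Step 5: cheapest edge leaving the tree is Hanoi—Tokyo (9); add Tokyo.
Step 6: cheapest edge leaving the tree is Lima—Quito (10); add Quito.
Step 7: cheapest edge leaving the tree is Paris—Quito (10); add Paris.
Vertex order: Delhi, Lima, Hanoi, Riga, Lagos, Tokyo, Quito, Paris. The 6th vertex is Tokyo.

Tokyo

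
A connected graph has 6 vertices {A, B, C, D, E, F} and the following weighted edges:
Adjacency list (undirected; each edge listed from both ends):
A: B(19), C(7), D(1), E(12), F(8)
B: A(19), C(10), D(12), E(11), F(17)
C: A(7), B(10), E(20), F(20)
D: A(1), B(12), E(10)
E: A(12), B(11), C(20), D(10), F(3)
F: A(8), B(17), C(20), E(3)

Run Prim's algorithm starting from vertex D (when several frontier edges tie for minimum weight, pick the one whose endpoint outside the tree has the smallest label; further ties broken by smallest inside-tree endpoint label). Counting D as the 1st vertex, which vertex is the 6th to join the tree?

Prim, starting at D.
Step 1: cheapest edge leaving the tree is A—D (1); add A.
Step 2: cheapest edge leaving the tree is A—C (7); add C.
Step 3: cheapest edge leaving the tree is A—F (8); add F.
Step 4: cheapest edge leaving the tree is E—F (3); add E.
Step 5: cheapest edge leaving the tree is B—C (10); add B.
Vertex order: D, A, C, F, E, B. The 6th vertex is B.

B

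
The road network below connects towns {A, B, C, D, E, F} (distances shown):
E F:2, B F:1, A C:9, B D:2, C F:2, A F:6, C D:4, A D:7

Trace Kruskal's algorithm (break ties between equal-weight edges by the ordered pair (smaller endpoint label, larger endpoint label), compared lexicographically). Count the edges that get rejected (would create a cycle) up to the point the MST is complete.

1

Kruskal: consider edges lightest-first.
B F (1): add — endpoints in different components.
B D (2): add — endpoints in different components.
C F (2): add — endpoints in different components.
E F (2): add — endpoints in different components.
C D (4): skip — C and D already connected.
A F (6): add — endpoints in different components.
Edges rejected before the tree was complete: 1.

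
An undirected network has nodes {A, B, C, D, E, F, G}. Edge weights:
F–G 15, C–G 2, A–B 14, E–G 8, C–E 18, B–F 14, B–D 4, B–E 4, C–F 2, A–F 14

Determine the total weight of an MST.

Kruskal's algorithm — process edges by increasing weight (ties by edge label):
C–F (2): add. Components now {A} {B} {C,F} {D} {E} {G}
C–G (2): add. Components now {A} {B} {C,F,G} {D} {E}
B–D (4): add. Components now {A} {B,D} {C,F,G} {E}
B–E (4): add. Components now {A} {B,D,E} {C,F,G}
E–G (8): add. Components now {A} {B,C,D,E,F,G}
A–B (14): add. Components now {A,B,C,D,E,F,G}
MST edges: C–F, C–G, B–D, B–E, E–G, A–B; total weight 2+2+4+4+8+14 = 34.

34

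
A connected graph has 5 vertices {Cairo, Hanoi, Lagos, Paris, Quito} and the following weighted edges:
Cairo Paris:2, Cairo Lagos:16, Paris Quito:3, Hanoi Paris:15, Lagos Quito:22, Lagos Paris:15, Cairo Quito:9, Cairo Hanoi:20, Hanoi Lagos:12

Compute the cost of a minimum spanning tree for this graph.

32

Prim, starting at Paris.
Step 1: frontier [Cairo Paris 2, Paris Quito 3, Hanoi Paris 15, Lagos Paris 15] → take Cairo Paris (2); add Cairo.
Step 2: frontier [Cairo Quito 9, Cairo Lagos 16, Cairo Hanoi 20, Paris Quito 3, Hanoi Paris 15, Lagos Paris 15] → take Paris Quito (3); add Quito.
Step 3: frontier [Cairo Lagos 16, Cairo Hanoi 20, Hanoi Paris 15, Lagos Paris 15, Lagos Quito 22] → take Hanoi Paris (15); add Hanoi.
Step 4: frontier [Cairo Lagos 16, Hanoi Lagos 12, Lagos Paris 15, Lagos Quito 22] → take Hanoi Lagos (12); add Lagos.
MST edges: Cairo Paris, Paris Quito, Hanoi Paris, Hanoi Lagos; total weight 2+3+15+12 = 32.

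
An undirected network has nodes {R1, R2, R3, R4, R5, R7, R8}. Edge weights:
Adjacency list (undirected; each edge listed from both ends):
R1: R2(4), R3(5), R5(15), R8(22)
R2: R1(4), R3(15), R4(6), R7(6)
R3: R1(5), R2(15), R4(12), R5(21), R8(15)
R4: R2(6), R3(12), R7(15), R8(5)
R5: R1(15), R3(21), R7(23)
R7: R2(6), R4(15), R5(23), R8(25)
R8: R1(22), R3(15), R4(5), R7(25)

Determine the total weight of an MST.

41

Sort edges by weight, then run Kruskal:
R1-R2 (4): add — endpoints in different components.
R1-R3 (5): add — endpoints in different components.
R4-R8 (5): add — endpoints in different components.
R2-R4 (6): add — endpoints in different components.
R2-R7 (6): add — endpoints in different components.
R3-R4 (12): skip — R3 and R4 already connected.
R1-R5 (15): add — endpoints in different components.
MST edges: R1-R2, R1-R3, R4-R8, R2-R4, R2-R7, R1-R5; total weight 4+5+5+6+6+15 = 41.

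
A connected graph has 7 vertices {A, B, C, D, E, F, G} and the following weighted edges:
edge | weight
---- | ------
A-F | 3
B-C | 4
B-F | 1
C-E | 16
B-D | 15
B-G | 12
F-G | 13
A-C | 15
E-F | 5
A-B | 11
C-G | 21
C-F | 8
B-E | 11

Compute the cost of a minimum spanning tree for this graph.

40

Prim's algorithm from D:
Step 1: frontier [B-D 15] → take B-D (15); add B.
Step 2: frontier [B-F 1, B-C 4, A-B 11, B-E 11, B-G 12] → take B-F (1); add F.
Step 3: frontier [B-C 4, A-B 11, B-E 11, B-G 12, A-F 3, E-F 5, C-F 8, F-G 13] → take A-F (3); add A.
Step 4: frontier [A-C 15, B-C 4, B-E 11, B-G 12, E-F 5, C-F 8, F-G 13] → take B-C (4); add C.
Step 5: frontier [B-E 11, B-G 12, C-E 16, C-G 21, E-F 5, F-G 13] → take E-F (5); add E.
Step 6: frontier [B-G 12, C-G 21, F-G 13] → take B-G (12); add G.
MST edges: B-D, B-F, A-F, B-C, E-F, B-G; total weight 15+1+3+4+5+12 = 40.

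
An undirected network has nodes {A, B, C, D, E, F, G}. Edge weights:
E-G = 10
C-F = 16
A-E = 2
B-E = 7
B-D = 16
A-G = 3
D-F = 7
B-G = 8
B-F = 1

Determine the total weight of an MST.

Prim, starting at E.
Step 1: cheapest edge leaving the tree is A-E (2); add A.
Step 2: cheapest edge leaving the tree is A-G (3); add G.
Step 3: cheapest edge leaving the tree is B-E (7); add B.
Step 4: cheapest edge leaving the tree is B-F (1); add F.
Step 5: cheapest edge leaving the tree is D-F (7); add D.
Step 6: cheapest edge leaving the tree is C-F (16); add C.
MST edges: A-E, A-G, B-E, B-F, D-F, C-F; total weight 2+3+7+1+7+16 = 36.

36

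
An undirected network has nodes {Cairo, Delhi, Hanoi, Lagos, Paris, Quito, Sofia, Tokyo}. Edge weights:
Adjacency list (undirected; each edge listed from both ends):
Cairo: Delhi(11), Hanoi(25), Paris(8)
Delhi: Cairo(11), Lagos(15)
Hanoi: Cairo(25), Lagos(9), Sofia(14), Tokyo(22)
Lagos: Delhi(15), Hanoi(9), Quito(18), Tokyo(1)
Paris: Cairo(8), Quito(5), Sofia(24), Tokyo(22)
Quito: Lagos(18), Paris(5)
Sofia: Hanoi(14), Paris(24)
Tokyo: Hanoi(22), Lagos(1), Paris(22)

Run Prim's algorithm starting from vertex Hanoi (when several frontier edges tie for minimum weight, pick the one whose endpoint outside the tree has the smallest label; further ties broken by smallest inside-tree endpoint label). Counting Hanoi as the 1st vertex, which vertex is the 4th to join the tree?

Prim, starting at Hanoi.
Step 1: cheapest edge leaving the tree is Hanoi–Lagos (9); add Lagos.
Step 2: cheapest edge leaving the tree is Lagos–Tokyo (1); add Tokyo.
Step 3: cheapest edge leaving the tree is Hanoi–Sofia (14); add Sofia.
Step 4: cheapest edge leaving the tree is Delhi–Lagos (15); add Delhi.
Step 5: cheapest edge leaving the tree is Cairo–Delhi (11); add Cairo.
Step 6: cheapest edge leaving the tree is Cairo–Paris (8); add Paris.
Step 7: cheapest edge leaving the tree is Paris–Quito (5); add Quito.
Vertex order: Hanoi, Lagos, Tokyo, Sofia, Delhi, Cairo, Paris, Quito. The 4th vertex is Sofia.

Sofia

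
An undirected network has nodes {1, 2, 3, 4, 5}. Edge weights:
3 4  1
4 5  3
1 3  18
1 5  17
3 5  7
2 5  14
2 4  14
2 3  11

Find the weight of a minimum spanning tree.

32

Grow the tree from 1 using Prim:
Step 1: frontier [1 5 17, 1 3 18] → take 1 5 (17); add 5.
Step 2: frontier [1 3 18, 4 5 3, 3 5 7, 2 5 14] → take 4 5 (3); add 4.
Step 3: frontier [1 3 18, 3 4 1, 2 4 14, 3 5 7, 2 5 14] → take 3 4 (1); add 3.
Step 4: frontier [2 3 11, 2 4 14, 2 5 14] → take 2 3 (11); add 2.
MST edges: 1 5, 4 5, 3 4, 2 3; total weight 17+3+1+11 = 32.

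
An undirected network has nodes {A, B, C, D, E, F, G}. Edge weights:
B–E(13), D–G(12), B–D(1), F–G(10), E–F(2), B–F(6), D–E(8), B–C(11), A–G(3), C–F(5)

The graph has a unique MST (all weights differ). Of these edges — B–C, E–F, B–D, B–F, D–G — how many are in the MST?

Kruskal's algorithm — process edges by increasing weight (ties by edge label):
B–D (1): add. Components now {A} {B,D} {C} {E} {F} {G}
E–F (2): add. Components now {A} {B,D} {C} {E,F} {G}
A–G (3): add. Components now {A,G} {B,D} {C} {E,F}
C–F (5): add. Components now {A,G} {B,D} {C,E,F}
B–F (6): add. Components now {A,G} {B,C,D,E,F}
D–E (8): skip — D and E already connected.
F–G (10): add. Components now {A,B,C,D,E,F,G}
MST edge set: {B–D, E–F, A–G, C–F, B–F, F–G}.
Of the listed edges, {E–F, B–D, B–F} are in the MST → 3.

3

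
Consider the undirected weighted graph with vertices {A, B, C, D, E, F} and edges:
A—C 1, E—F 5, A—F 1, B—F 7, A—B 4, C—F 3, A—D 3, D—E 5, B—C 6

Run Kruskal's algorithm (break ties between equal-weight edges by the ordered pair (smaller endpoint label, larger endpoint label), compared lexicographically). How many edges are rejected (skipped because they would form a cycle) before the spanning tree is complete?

1

Kruskal's algorithm — process edges by increasing weight (ties by edge label):
A—C (1): add. Components now {A,C} {B} {D} {E} {F}
A—F (1): add. Components now {A,C,F} {B} {D} {E}
A—D (3): add. Components now {A,C,D,F} {B} {E}
C—F (3): skip — C and F already connected.
A—B (4): add. Components now {A,B,C,D,F} {E}
D—E (5): add. Components now {A,B,C,D,E,F}
Edges rejected before the tree was complete: 1.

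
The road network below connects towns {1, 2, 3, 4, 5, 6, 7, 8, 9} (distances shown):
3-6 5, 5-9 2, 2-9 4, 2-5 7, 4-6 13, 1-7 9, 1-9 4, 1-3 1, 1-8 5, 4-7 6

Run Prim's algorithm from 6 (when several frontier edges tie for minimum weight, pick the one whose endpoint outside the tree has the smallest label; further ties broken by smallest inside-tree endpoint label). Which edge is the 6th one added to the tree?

1-8

Grow the tree from 6 using Prim:
Step 1: frontier [3-6 5, 4-6 13] → take 3-6 (5); add 3.
Step 2: frontier [1-3 1, 4-6 13] → take 1-3 (1); add 1.
Step 3: frontier [1-9 4, 1-8 5, 1-7 9, 4-6 13] → take 1-9 (4); add 9.
Step 4: frontier [1-8 5, 1-7 9, 4-6 13, 5-9 2, 2-9 4] → take 5-9 (2); add 5.
Step 5: frontier [1-8 5, 1-7 9, 2-5 7, 4-6 13, 2-9 4] → take 2-9 (4); add 2.
Step 6: frontier [1-8 5, 1-7 9, 4-6 13] → take 1-8 (5); add 8.
Step 7: frontier [1-7 9, 4-6 13] → take 1-7 (9); add 7.
Step 8: frontier [4-6 13, 4-7 6] → take 4-7 (6); add 4.
The 6th edge added is 1-8.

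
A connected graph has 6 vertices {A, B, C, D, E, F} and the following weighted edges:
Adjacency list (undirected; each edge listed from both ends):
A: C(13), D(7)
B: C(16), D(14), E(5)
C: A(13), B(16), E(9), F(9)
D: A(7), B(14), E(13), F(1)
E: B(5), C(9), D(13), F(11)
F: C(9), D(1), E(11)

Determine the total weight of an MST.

Sort edges by weight, then run Kruskal:
D F (1): add. Components now {A} {B} {C} {D,F} {E}
B E (5): add. Components now {A} {B,E} {C} {D,F}
A D (7): add. Components now {A,D,F} {B,E} {C}
C E (9): add. Components now {A,D,F} {B,C,E}
C F (9): add. Components now {A,B,C,D,E,F}
MST edges: D F, B E, A D, C E, C F; total weight 1+5+7+9+9 = 31.

31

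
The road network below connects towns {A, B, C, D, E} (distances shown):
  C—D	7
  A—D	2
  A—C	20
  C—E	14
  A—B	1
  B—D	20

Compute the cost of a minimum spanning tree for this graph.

Prim, starting at E.
Step 1: cheapest edge leaving the tree is C—E (14); add C.
Step 2: cheapest edge leaving the tree is C—D (7); add D.
Step 3: cheapest edge leaving the tree is A—D (2); add A.
Step 4: cheapest edge leaving the tree is A—B (1); add B.
MST edges: C—E, C—D, A—D, A—B; total weight 14+7+2+1 = 24.

24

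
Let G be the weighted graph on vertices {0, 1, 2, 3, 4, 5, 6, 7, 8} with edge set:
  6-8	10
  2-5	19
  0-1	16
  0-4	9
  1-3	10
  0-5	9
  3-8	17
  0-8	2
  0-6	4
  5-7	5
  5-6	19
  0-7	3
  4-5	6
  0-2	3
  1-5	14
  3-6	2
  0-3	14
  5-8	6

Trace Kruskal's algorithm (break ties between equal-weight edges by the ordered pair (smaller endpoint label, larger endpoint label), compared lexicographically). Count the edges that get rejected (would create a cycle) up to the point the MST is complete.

Kruskal's algorithm — process edges by increasing weight (ties by edge label):
0-8 (2): add — endpoints in different components.
3-6 (2): add — endpoints in different components.
0-2 (3): add — endpoints in different components.
0-7 (3): add — endpoints in different components.
0-6 (4): add — endpoints in different components.
5-7 (5): add — endpoints in different components.
4-5 (6): add — endpoints in different components.
5-8 (6): skip — 5 and 8 already connected.
0-4 (9): skip — 0 and 4 already connected.
0-5 (9): skip — 0 and 5 already connected.
1-3 (10): add — endpoints in different components.
Edges rejected before the tree was complete: 3.

3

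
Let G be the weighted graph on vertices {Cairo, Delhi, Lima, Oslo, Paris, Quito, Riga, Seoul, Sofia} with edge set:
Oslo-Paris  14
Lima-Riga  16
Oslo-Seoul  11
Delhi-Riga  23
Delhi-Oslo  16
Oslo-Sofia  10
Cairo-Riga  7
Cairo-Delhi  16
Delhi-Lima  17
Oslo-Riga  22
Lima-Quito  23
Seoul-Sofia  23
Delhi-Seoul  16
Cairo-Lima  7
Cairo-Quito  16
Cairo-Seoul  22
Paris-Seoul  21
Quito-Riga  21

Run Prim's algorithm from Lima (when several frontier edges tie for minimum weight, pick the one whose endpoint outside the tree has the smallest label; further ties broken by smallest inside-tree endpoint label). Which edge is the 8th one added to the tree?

Prim, starting at Lima.
Step 1: cheapest edge leaving the tree is Cairo-Lima (7); add Cairo.
Step 2: cheapest edge leaving the tree is Cairo-Riga (7); add Riga.
Step 3: cheapest edge leaving the tree is Cairo-Delhi (16); add Delhi.
Step 4: cheapest edge leaving the tree is Delhi-Oslo (16); add Oslo.
Step 5: cheapest edge leaving the tree is Oslo-Sofia (10); add Sofia.
Step 6: cheapest edge leaving the tree is Oslo-Seoul (11); add Seoul.
Step 7: cheapest edge leaving the tree is Oslo-Paris (14); add Paris.
Step 8: cheapest edge leaving the tree is Cairo-Quito (16); add Quito.
The 8th edge added is Cairo-Quito.

Cairo-Quito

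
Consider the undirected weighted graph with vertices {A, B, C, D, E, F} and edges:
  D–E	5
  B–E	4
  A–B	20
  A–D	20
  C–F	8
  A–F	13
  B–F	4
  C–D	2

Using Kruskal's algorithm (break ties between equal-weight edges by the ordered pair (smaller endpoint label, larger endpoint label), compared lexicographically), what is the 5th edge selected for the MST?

A-F

Sort edges by weight, then run Kruskal:
C–D (2): add — endpoints in different components.
B–E (4): add — endpoints in different components.
B–F (4): add — endpoints in different components.
D–E (5): add — endpoints in different components.
C–F (8): skip — C and F already connected.
A–F (13): add — endpoints in different components.
The 5th edge added is A–F.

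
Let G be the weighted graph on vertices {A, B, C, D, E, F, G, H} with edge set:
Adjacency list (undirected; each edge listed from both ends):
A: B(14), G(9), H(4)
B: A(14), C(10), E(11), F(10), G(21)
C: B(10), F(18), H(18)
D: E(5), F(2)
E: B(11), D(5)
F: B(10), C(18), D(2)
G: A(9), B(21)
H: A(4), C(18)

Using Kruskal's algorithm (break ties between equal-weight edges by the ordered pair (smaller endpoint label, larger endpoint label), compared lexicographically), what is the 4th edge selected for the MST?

Kruskal's algorithm — process edges by increasing weight (ties by edge label):
D–F (2): add — endpoints in different components.
A–H (4): add — endpoints in different components.
D–E (5): add — endpoints in different components.
A–G (9): add — endpoints in different components.
B–C (10): add — endpoints in different components.
B–F (10): add — endpoints in different components.
B–E (11): skip — B and E already connected.
A–B (14): add — endpoints in different components.
The 4th edge added is A–G.

A-G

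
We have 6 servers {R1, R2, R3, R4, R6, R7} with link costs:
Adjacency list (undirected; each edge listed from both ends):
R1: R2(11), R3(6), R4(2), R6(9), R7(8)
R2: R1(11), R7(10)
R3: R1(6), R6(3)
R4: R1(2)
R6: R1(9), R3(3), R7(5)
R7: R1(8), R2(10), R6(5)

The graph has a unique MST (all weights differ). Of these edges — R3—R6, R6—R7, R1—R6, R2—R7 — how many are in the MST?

3

Kruskal's algorithm — process edges by increasing weight (ties by edge label):
R1—R4 (2): add — endpoints in different components.
R3—R6 (3): add — endpoints in different components.
R6—R7 (5): add — endpoints in different components.
R1—R3 (6): add — endpoints in different components.
R1—R7 (8): skip — R1 and R7 already connected.
R1—R6 (9): skip — R1 and R6 already connected.
R2—R7 (10): add — endpoints in different components.
MST edge set: {R1—R4, R3—R6, R6—R7, R1—R3, R2—R7}.
Of the listed edges, {R3—R6, R6—R7, R2—R7} are in the MST → 3.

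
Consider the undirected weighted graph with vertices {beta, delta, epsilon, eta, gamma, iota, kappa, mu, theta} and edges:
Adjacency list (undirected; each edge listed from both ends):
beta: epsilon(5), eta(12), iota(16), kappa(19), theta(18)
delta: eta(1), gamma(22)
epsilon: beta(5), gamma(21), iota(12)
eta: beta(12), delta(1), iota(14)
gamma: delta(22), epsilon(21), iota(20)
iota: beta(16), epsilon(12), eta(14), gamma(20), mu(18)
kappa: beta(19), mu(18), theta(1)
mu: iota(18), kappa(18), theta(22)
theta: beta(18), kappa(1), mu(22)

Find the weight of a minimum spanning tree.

Kruskal's algorithm — process edges by increasing weight (ties by edge label):
delta eta (1): add — endpoints in different components.
kappa theta (1): add — endpoints in different components.
beta epsilon (5): add — endpoints in different components.
beta eta (12): add — endpoints in different components.
epsilon iota (12): add — endpoints in different components.
eta iota (14): skip — iota and eta already connected.
beta iota (16): skip — iota and beta already connected.
beta theta (18): add — endpoints in different components.
iota mu (18): add — endpoints in different components.
kappa mu (18): skip — kappa and mu already connected.
beta kappa (19): skip — kappa and beta already connected.
gamma iota (20): add — endpoints in different components.
MST edges: delta eta, kappa theta, beta epsilon, beta eta, epsilon iota, beta theta, iota mu, gamma iota; total weight 1+1+5+12+12+18+18+20 = 87.

87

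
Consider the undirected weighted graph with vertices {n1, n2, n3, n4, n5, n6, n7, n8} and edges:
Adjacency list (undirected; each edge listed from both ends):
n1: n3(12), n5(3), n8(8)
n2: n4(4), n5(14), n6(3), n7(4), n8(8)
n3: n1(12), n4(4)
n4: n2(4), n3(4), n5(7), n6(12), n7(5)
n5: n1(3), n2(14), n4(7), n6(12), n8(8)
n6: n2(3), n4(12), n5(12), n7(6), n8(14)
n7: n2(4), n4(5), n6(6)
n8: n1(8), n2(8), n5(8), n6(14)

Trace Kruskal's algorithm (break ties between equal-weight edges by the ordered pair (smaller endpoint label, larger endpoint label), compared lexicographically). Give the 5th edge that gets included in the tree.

Kruskal: consider edges lightest-first.
n1–n5 (3): add — endpoints in different components.
n2–n6 (3): add — endpoints in different components.
n2–n4 (4): add — endpoints in different components.
n2–n7 (4): add — endpoints in different components.
n3–n4 (4): add — endpoints in different components.
n4–n7 (5): skip — n4 and n7 already connected.
n6–n7 (6): skip — n6 and n7 already connected.
n4–n5 (7): add — endpoints in different components.
n1–n8 (8): add — endpoints in different components.
The 5th edge added is n3–n4.

n3-n4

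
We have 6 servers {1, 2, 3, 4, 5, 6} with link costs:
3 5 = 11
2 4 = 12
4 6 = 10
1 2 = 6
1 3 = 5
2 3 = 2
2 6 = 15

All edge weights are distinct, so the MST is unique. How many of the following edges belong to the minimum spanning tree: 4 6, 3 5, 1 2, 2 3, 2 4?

4

Kruskal: consider edges lightest-first.
2 3 (2): add. Components now {1} {2,3} {4} {5} {6}
1 3 (5): add. Components now {1,2,3} {4} {5} {6}
1 2 (6): skip — 1 and 2 already connected.
4 6 (10): add. Components now {1,2,3} {4,6} {5}
3 5 (11): add. Components now {1,2,3,5} {4,6}
2 4 (12): add. Components now {1,2,3,4,5,6}
MST edge set: {2 3, 1 3, 4 6, 3 5, 2 4}.
Of the listed edges, {4 6, 3 5, 2 3, 2 4} are in the MST → 4.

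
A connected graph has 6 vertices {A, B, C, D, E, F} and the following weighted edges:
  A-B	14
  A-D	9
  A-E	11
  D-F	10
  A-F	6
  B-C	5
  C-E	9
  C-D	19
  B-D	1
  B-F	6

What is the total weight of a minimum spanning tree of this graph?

Grow the tree from D using Prim:
Step 1: frontier [B-D 1, A-D 9, D-F 10, C-D 19] → take B-D (1); add B.
Step 2: frontier [B-C 5, B-F 6, A-B 14, A-D 9, D-F 10, C-D 19] → take B-C (5); add C.
Step 3: frontier [B-F 6, A-B 14, C-E 9, A-D 9, D-F 10] → take B-F (6); add F.
Step 4: frontier [A-B 14, C-E 9, A-D 9, A-F 6] → take A-F (6); add A.
Step 5: frontier [A-E 11, C-E 9] → take C-E (9); add E.
MST edges: B-D, B-C, B-F, A-F, C-E; total weight 1+5+6+6+9 = 27.

27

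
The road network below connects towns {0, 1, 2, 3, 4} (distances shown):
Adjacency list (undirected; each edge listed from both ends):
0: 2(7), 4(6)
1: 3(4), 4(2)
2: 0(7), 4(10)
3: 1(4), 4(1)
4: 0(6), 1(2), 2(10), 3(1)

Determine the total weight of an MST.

16

Kruskal's algorithm — process edges by increasing weight (ties by edge label):
3–4 (1): add — endpoints in different components.
1–4 (2): add — endpoints in different components.
1–3 (4): skip — 1 and 3 already connected.
0–4 (6): add — endpoints in different components.
0–2 (7): add — endpoints in different components.
MST edges: 3–4, 1–4, 0–4, 0–2; total weight 1+2+6+7 = 16.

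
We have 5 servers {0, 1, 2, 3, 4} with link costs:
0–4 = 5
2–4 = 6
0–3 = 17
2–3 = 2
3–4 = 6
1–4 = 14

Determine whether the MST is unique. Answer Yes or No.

Sort edges by weight, then run Kruskal:
2–3 (2): add. Components now {0} {1} {2,3} {4}
0–4 (5): add. Components now {0,4} {1} {2,3}
2–4 (6): add. Components now {0,2,3,4} {1}
3–4 (6): skip — 3 and 4 already connected.
1–4 (14): add. Components now {0,1,2,3,4}
Non-tree edge 3–4 has weight 6, equal to the heaviest edge on its tree cycle — swapping gives another MST of the same weight. Not unique.

No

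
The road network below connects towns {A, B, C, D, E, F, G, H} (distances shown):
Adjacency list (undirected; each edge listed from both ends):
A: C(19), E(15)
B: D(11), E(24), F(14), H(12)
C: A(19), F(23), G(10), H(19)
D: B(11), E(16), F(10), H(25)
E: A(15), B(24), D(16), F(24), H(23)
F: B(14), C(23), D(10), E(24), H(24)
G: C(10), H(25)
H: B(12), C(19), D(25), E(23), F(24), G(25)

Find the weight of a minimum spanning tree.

93

Grow the tree from D using Prim:
Step 1: cheapest edge leaving the tree is D–F (10); add F.
Step 2: cheapest edge leaving the tree is B–D (11); add B.
Step 3: cheapest edge leaving the tree is B–H (12); add H.
Step 4: cheapest edge leaving the tree is D–E (16); add E.
Step 5: cheapest edge leaving the tree is A–E (15); add A.
Step 6: cheapest edge leaving the tree is A–C (19); add C.
Step 7: cheapest edge leaving the tree is C–G (10); add G.
MST edges: D–F, B–D, B–H, D–E, A–E, A–C, C–G; total weight 10+11+12+16+15+19+10 = 93.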